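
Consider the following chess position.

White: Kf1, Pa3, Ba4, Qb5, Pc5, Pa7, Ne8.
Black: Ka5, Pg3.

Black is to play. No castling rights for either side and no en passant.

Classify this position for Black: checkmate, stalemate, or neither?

checkmate

Black to move; black king on a5.
In check: yes, from the white queen on b5.
King squares — a4: attacked by Qb5; b4: attacked by Pa3; b5: attacked by Ba4; a6: attacked by Qb5; b6: attacked by Qb5.
Legal moves for Black: none.
In check with no legal moves → checkmate.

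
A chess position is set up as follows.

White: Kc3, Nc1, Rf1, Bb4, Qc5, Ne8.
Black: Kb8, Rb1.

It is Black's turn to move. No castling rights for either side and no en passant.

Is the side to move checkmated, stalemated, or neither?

Black to move; black king on b8.
In check: no.
Legal moves for Black: Ka8, Kb7, Rxb4, Rb3+, Rb2, Rxc1+, Ra1.
Black has 7 legal moves and is not in check → neither.

neither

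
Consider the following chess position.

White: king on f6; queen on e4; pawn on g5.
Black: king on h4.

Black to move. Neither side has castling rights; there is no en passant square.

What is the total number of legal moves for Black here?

3

Black to move; king on h4.
In check: yes, from the white queen on e4.
Legal moves: Kh5, Kh3, Kg3.
Count: 3.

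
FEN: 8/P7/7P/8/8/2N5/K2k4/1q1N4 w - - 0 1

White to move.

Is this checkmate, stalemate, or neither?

White to move; white king on a2.
In check: yes, from the black queen on b1.
Legal moves for White: Ka3, Kxb1, Nxb1+.
White is in check but has 3 legal moves → neither.

neither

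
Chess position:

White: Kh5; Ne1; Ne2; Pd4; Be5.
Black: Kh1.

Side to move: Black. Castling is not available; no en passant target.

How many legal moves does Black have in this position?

0

Black to move; king on h1.
In check: no.
Legal moves: none.
Count: 0.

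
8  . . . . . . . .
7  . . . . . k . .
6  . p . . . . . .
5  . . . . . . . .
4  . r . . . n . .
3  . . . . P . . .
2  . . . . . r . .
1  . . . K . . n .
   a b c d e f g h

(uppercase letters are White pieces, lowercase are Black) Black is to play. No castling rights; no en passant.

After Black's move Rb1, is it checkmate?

yes

After Rb1: white king on d1; in check: yes, from the black rook on b1.
King squares — c1: attacked by Rb1; e1: attacked by Rb1; c2: attacked by Rf2; d2: attacked by Rf2; e2: attacked by Ng1.
White has no legal moves → checkmate.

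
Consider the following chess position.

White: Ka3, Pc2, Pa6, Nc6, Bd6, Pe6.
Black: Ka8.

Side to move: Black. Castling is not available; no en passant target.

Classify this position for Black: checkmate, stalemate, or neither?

Black to move; black king on a8.
In check: no.
King squares — a7: attacked by Nc6; b7: attacked by Pa6; b8: attacked by Nc6.
Legal moves for Black: none.
Not in check and no legal moves → stalemate.

stalemate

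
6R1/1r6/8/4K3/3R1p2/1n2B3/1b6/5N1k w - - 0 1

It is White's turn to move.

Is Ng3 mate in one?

After Ng3: black king on h1; in check: yes, from the white knight on g3.
Black has 3 legal replies: Kh2, Kg2, fxg3.
In check but a legal move exists → not checkmate.

no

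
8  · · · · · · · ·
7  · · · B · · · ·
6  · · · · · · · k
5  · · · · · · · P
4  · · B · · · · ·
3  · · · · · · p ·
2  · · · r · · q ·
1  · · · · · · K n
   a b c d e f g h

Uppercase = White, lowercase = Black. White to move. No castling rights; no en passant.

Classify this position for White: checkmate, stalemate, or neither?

White to move; white king on g1.
In check: yes, from the black queen on g2.
King squares — f1: attacked by Qg2; h1: attacked by Qg2; f2: attacked by Nh1; g2: attacked by Rd2; h2: attacked by Qg2.
Legal moves for White: none.
In check with no legal moves → checkmate.

checkmate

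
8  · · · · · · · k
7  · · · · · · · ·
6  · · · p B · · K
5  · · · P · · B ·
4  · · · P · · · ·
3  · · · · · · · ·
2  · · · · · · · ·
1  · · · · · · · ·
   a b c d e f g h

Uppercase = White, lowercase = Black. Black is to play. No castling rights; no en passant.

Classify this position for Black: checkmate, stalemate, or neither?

stalemate

Black to move; black king on h8.
In check: no.
King squares — g7: attacked by Kh6; h7: attacked by Kh6; g8: attacked by Be6.
Legal moves for Black: none.
Not in check and no legal moves → stalemate.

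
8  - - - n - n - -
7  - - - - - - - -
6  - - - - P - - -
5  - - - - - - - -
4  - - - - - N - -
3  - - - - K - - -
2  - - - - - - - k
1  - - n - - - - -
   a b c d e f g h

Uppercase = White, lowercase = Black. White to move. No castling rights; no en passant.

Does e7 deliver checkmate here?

no

After e7: black king on h2; in check: no.
Black is not in check, so this cannot be checkmate.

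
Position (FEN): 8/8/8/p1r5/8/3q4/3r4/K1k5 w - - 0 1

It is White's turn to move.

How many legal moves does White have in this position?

White to move; king on a1.
In check: no.
Legal moves: none.
Count: 0.

0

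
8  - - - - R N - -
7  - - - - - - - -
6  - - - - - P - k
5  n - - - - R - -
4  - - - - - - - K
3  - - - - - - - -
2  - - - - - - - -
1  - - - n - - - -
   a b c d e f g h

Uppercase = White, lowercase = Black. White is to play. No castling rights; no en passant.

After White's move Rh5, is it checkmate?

After Rh5: black king on h6; in check: yes, from the white rook on h5.
King squares — g5: attacked by Kh4; h5: attacked by Kh4; g6: attacked by Nf8; g7: attacked by Pf6; h7: attacked by Rh5.
Black has no legal moves → checkmate.

yes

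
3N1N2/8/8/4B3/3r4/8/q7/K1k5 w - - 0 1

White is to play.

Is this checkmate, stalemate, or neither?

White to move; white king on a1.
In check: yes, from the black queen on a2.
Legal moves for White: Kxa2.
White is in check but has 1 legal move → neither.

neither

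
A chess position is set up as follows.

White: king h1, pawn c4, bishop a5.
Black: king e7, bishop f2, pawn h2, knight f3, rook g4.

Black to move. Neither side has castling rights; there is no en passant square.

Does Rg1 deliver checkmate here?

yes

After Rg1: white king on h1; in check: yes, from the black rook on g1.
King squares — g1: attacked by Bf2; g2: attacked by Rg1; h2: attacked by Nf3.
White has no legal moves → checkmate.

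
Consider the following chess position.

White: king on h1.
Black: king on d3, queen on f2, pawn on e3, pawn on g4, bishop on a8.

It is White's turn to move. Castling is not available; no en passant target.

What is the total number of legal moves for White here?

White to move; king on h1.
In check: yes, from the black bishop on a8.
Legal moves: none.
Count: 0.

0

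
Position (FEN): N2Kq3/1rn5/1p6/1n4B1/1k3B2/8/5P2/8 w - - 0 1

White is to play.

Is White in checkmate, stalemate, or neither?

checkmate

White to move; white king on d8.
In check: yes, from the black queen on e8.
King squares — c7: attacked by Nb5; d7: attacked by Qe8; e7: attacked by Qe8; c8: attacked by Qe8; e8: attacked by Nc7.
Legal moves for White: none.
In check with no legal moves → checkmate.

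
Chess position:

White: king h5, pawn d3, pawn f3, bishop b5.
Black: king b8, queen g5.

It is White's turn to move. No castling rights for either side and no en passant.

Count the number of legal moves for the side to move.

1

White to move; king on h5.
In check: yes, from the black queen on g5.
Legal moves: Kxg5.
Count: 1.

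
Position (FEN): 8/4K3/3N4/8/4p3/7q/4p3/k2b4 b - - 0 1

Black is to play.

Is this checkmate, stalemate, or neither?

neither

Black to move; black king on a1.
In check: no.
Legal moves for Black include: Qh8, Qc8, Qh7+, Qd7+, Qh6, Qe6+, Qh5, Qf5, Qh4+, Qg4, Qg3, Qf3, Qe3, Qd3, Qc3, Qb3, Qa3, Qh2, ... (list truncated; more exist).
Black has legal moves and is not in check → neither.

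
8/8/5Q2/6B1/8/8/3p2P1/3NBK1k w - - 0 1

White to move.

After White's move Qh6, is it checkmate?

yes

After Qh6: black king on h1; in check: yes, from the white queen on h6.
King squares — g1: attacked by Kf1; g2: attacked by Kf1; h2: attacked by Qh6.
Black has no legal moves → checkmate.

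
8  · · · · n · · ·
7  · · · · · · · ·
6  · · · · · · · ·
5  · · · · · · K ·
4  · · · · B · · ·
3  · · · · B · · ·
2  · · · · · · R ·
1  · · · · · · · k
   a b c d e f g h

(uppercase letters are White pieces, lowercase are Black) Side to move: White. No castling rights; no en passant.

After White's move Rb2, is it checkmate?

yes

After Rb2: black king on h1; in check: yes, from the white bishop on e4.
King squares — g1: attacked by Be3; g2: attacked by Rb2; h2: attacked by Rb2.
Black has no legal moves → checkmate.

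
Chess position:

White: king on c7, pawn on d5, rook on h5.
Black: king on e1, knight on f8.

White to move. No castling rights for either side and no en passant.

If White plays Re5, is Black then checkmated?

After Re5: black king on e1; in check: yes, from the white rook on e5.
Black has 4 legal replies: Kf2, Kd2, Kf1, Kd1.
In check but a legal move exists → not checkmate.

no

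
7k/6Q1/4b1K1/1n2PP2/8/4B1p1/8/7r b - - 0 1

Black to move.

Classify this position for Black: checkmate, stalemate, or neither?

Black to move; black king on h8.
In check: yes, from the white queen on g7.
King squares — g7: attacked by Kg6; h7: attacked by Kg6; g8: attacked by Qg7.
Legal moves for Black: none.
In check with no legal moves → checkmate.

checkmate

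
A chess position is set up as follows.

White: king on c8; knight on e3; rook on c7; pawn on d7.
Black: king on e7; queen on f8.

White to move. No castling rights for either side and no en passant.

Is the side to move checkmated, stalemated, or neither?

White to move; white king on c8.
In check: yes, from the black queen on f8.
King squares — b7: available; c7: own rook; d7: own pawn; b8: attacked by Qf8; d8: attacked by Ke7.
Legal moves for White: Kb7, d8=Q+, d8=R+, d8=B+, d8=N+.
White is in check but has 5 legal moves → neither.

neither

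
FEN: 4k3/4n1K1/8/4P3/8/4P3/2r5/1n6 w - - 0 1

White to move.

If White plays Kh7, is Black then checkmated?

After Kh7: black king on e8; in check: no.
Black is not in check, so this cannot be checkmate.

no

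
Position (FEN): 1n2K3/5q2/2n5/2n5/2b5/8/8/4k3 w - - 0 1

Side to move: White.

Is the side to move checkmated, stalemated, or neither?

White to move; white king on e8.
In check: yes, from the black queen on f7.
King squares — d7: attacked by Nc5; e7: attacked by Nc6; f7: attacked by Bc4; d8: attacked by Nc6; f8: attacked by Qf7.
Legal moves for White: none.
In check with no legal moves → checkmate.

checkmate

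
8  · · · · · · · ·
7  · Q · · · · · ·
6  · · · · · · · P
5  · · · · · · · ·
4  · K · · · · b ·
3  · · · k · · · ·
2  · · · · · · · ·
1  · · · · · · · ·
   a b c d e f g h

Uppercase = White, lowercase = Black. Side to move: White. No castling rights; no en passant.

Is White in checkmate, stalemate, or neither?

White to move; white king on b4.
In check: no.
Legal moves for White include: Qc8, Qb8, Qa8, Qh7+, Qg7, Qf7, Qe7, Qd7+, Qc7, Qa7, Qc6, Qb6, Qa6+, Qd5+, Qb5+, Qe4+, Qf3+, Qg2, ... (list truncated; more exist).
White has legal moves and is not in check → neither.

neither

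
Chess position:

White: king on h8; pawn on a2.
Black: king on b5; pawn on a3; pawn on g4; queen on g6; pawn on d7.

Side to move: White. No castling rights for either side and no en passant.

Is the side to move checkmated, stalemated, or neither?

stalemate

White to move; white king on h8.
In check: no.
King squares — g7: attacked by Qg6; h7: attacked by Qg6; g8: attacked by Qg6.
Legal moves for White: none.
Not in check and no legal moves → stalemate.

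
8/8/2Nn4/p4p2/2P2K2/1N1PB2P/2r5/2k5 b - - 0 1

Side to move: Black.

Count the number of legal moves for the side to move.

Black to move; king on c1.
In check: yes, from the white knight on b3 and the white bishop on e3.
Legal moves: Kb2, Kd1, Kb1.
Count: 3.

3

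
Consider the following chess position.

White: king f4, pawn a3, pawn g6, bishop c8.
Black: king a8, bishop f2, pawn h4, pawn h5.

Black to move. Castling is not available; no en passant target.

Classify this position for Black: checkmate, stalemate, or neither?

neither

Black to move; black king on a8.
In check: no.
Legal moves for Black: Kb8, Ka7, Ba7, Bb6, Bc5, Bd4, Bg3+, Be3+, Bg1, Be1, h3.
Black has 11 legal moves and is not in check → neither.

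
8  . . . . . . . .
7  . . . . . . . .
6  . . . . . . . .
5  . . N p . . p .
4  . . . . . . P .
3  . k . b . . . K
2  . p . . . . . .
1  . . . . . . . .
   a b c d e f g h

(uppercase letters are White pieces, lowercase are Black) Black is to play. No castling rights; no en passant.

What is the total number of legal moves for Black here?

Black to move; king on b3.
In check: yes, from the white knight on c5.
Legal moves: Kc4, Kb4, Kc3, Ka3, Kc2, Ka2.
Count: 6.

6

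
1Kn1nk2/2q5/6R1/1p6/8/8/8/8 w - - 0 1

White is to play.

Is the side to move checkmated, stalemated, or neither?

neither

White to move; white king on b8.
In check: yes, from the black queen on c7.
King squares — a7: attacked by Qc7; b7: attacked by Qc7; c7: attacked by Ne8; a8: available; c8: attacked by Qc7.
Legal moves for White: Ka8.
White is in check but has 1 legal move → neither.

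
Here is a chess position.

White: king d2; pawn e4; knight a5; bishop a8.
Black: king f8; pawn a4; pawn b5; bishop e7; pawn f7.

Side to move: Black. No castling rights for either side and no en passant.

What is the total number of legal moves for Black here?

15

Black to move; king on f8.
In check: no.
Legal moves: Kg8, Ke8, Kg7, Bd8, Bf6, Bd6, Bg5+, Bc5, Bh4, Bb4+, Ba3, f6, b4, a3, f5.
Count: 15.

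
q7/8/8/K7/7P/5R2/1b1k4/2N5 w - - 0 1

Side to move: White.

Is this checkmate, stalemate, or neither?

White to move; white king on a5.
In check: yes, from the black queen on a8.
King squares — a4: attacked by Qa8; b4: available; b5: available; a6: attacked by Qa8; b6: available.
Legal moves for White: Kb6, Kb5, Kb4.
White is in check but has 3 legal moves → neither.

neither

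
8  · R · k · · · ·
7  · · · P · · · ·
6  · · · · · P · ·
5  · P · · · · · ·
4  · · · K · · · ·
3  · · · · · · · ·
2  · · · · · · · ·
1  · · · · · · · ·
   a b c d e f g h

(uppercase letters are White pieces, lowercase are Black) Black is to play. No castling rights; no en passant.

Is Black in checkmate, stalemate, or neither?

neither

Black to move; black king on d8.
In check: yes, from the white rook on b8.
Legal moves for Black: Kxd7, Kc7.
Black is in check but has 2 legal moves → neither.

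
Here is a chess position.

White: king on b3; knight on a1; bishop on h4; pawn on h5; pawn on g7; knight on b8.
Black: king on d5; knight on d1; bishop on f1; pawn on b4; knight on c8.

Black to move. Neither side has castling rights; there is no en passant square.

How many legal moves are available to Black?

Black to move; king on d5.
In check: no.
Legal moves: Ne7, Na7, Nd6, Nb6, Ke6, Kd6, Ke5, Kc5, Ke4, Kd4, Ba6, Bb5, Bc4+, Bh3, Bd3, Bg2, Be2, Ne3, Nc3, Nf2, Nb2.
Count: 21.

21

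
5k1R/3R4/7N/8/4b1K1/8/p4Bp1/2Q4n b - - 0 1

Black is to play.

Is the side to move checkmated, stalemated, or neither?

checkmate

Black to move; black king on f8.
In check: yes, from the white rook on h8.
King squares — e7: attacked by Rd7; f7: attacked by Nh6; g7: attacked by Rd7; e8: attacked by Rh8; g8: attacked by Nh6.
Legal moves for Black: none.
In check with no legal moves → checkmate.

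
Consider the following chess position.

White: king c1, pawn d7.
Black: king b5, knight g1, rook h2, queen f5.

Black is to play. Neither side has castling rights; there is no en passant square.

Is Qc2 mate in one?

yes

After Qc2: white king on c1; in check: yes, from the black queen on c2.
King squares — b1: attacked by Qc2; d1: attacked by Qc2; b2: attacked by Qc2; c2: attacked by Rh2; d2: attacked by Qc2.
White has no legal moves → checkmate.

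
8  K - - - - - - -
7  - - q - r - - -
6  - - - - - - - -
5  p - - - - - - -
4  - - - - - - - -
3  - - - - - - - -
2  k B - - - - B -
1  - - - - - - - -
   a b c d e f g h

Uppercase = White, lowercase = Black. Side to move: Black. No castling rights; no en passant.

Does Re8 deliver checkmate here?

yes

After Re8: white king on a8; in check: yes, from the black rook on e8.
King squares — a7: attacked by Qc7; b7: attacked by Qc7; b8: attacked by Qc7.
White has no legal moves → checkmate.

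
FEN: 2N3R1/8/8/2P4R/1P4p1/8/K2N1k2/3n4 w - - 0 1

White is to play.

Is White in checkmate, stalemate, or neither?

White to move; white king on a2.
In check: no.
Legal moves for White include: Rgh8, Rf8+, Re8, Rd8, Rg7, Rg6, Rgg5, Rxg4, Ne7, Na7, Nd6, Nb6, Rhh8, Rh7, Rh6, Rhg5, Rf5+, Re5, ... (list truncated; more exist).
White has legal moves and is not in check → neither.

neither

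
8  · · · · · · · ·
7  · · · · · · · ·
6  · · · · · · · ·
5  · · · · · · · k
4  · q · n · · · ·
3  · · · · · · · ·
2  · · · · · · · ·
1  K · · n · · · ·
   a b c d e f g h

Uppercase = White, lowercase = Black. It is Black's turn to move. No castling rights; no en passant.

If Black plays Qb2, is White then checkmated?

After Qb2: white king on a1; in check: yes, from the black queen on b2.
King squares — b1: attacked by Qb2; a2: attacked by Qb2; b2: attacked by Nd1.
White has no legal moves → checkmate.

yes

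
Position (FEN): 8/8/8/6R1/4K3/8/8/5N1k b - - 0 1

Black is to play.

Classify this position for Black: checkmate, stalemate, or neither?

stalemate

Black to move; black king on h1.
In check: no.
King squares — g1: attacked by Rg5; g2: attacked by Rg5; h2: attacked by Nf1.
Legal moves for Black: none.
Not in check and no legal moves → stalemate.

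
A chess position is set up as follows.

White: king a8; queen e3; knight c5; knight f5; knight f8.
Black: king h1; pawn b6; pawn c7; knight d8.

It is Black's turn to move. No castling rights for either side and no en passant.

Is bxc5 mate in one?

After bxc5: white king on a8; in check: no.
White is not in check, so this cannot be checkmate.

no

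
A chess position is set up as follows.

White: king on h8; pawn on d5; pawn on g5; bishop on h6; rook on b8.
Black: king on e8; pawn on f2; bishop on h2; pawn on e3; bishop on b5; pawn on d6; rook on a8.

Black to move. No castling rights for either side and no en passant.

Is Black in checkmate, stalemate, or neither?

Black to move; black king on e8.
In check: yes, from the white rook on b8.
King squares — d7: available; e7: available; f7: available; d8: attacked by Rb8; f8: attacked by Bh6.
Legal moves for Black: Kf7, Ke7, Kd7, Rxb8.
Black is in check but has 4 legal moves → neither.

neither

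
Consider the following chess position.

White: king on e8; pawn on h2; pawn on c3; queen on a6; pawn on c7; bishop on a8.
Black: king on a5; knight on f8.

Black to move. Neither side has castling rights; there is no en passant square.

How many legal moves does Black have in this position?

1

Black to move; king on a5.
In check: yes, from the white queen on a6.
Legal moves: Kxa6.
Count: 1.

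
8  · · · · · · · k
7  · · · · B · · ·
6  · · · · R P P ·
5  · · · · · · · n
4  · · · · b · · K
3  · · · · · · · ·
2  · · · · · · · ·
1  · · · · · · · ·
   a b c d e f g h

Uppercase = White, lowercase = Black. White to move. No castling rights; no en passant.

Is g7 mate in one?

After g7: black king on h8; in check: yes, from the white pawn on g7.
Black has 3 legal replies: Kg8, Kh7, Nxg7.
In check but a legal move exists → not checkmate.

no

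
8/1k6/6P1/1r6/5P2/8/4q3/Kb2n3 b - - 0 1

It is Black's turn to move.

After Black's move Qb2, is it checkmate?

yes

After Qb2: white king on a1; in check: yes, from the black queen on b2.
King squares — b1: attacked by Qb2; a2: attacked by Bb1; b2: attacked by Rb5.
White has no legal moves → checkmate.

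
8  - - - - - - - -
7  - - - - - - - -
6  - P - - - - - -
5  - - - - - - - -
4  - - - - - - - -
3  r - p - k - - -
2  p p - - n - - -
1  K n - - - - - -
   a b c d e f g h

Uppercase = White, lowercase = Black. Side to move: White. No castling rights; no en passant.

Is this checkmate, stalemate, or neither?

White to move; white king on a1.
In check: yes, from the black pawn on b2.
King squares — b1: attacked by Pa2; a2: attacked by Ra3; b2: attacked by Pc3.
Legal moves for White: none.
In check with no legal moves → checkmate.

checkmate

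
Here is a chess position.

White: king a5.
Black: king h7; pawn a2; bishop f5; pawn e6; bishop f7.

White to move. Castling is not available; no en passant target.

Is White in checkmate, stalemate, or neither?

White to move; white king on a5.
In check: no.
Legal moves for White: Kb6, Ka6, Kb5, Kb4, Ka4.
White has 5 legal moves and is not in check → neither.

neither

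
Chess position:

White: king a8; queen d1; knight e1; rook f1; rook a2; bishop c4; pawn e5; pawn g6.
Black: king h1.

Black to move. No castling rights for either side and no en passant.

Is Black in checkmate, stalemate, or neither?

Black to move; black king on h1.
In check: yes, from the white rook on f1.
King squares — g1: attacked by Rf1; g2: attacked by Ne1; h2: attacked by Ra2.
Legal moves for Black: none.
In check with no legal moves → checkmate.

checkmate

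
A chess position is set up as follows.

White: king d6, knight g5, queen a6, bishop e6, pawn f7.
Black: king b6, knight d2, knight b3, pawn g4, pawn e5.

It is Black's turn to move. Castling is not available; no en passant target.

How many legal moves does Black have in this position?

Black to move; king on b6.
In check: yes, from the white queen on a6.
Legal moves: Kxa6.
Count: 1.

1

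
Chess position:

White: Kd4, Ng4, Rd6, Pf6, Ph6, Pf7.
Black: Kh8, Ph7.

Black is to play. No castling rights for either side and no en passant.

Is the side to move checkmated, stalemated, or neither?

Black to move; black king on h8.
In check: no.
King squares — g7: attacked by Pf6; h7: own pawn; g8: attacked by Pf7.
Legal moves for Black: none.
Not in check and no legal moves → stalemate.

stalemate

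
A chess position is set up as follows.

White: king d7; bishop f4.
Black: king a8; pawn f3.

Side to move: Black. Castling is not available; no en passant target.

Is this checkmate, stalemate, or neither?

neither

Black to move; black king on a8.
In check: no.
Legal moves for Black: Kb7, Ka7, f2.
Black has 3 legal moves and is not in check → neither.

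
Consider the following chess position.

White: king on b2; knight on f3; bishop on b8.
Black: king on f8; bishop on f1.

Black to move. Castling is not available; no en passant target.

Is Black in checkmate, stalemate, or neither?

neither

Black to move; black king on f8.
In check: no.
Legal moves for Black: Kg8, Ke8, Kg7, Kf7, Ke7, Ba6, Bb5, Bc4, Bh3, Bd3, Bg2, Be2.
Black has 12 legal moves and is not in check → neither.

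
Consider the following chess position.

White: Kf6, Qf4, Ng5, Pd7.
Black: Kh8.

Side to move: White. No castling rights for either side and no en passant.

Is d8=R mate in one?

yes

After d8=R: black king on h8; in check: yes, from the white rook on d8.
King squares — g7: attacked by Kf6; h7: attacked by Ng5; g8: attacked by Rd8.
Black has no legal moves → checkmate.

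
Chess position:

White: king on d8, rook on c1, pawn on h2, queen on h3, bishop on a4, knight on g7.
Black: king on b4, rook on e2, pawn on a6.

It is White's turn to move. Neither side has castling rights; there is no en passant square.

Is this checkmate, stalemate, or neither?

neither

White to move; white king on d8.
In check: no.
Legal moves for White include: Kc8, Kd7, Kc7, Ne8, Ne6, Nh5, Nf5, Be8, Bd7, Bc6, Bb5, Bb3, Bc2, Bd1, Qh8, Qc8, Qh7, Qd7, ... (list truncated; more exist).
White has legal moves and is not in check → neither.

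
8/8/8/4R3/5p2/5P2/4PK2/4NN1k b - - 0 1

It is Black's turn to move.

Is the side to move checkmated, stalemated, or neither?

stalemate

Black to move; black king on h1.
In check: no.
King squares — g1: attacked by Kf2; g2: attacked by Ne1; h2: attacked by Nf1.
Legal moves for Black: none.
Not in check and no legal moves → stalemate.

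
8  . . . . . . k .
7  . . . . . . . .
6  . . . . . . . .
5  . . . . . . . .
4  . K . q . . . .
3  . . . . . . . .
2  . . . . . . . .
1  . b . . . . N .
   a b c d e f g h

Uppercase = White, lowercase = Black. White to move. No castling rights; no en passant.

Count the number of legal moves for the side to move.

4

White to move; king on b4.
In check: yes, from the black queen on d4.
Legal moves: Kb5, Ka5, Kb3, Ka3.
Count: 4.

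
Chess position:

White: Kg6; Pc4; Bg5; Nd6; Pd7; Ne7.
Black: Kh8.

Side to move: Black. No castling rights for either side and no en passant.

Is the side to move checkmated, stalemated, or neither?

Black to move; black king on h8.
In check: no.
King squares — g7: attacked by Kg6; h7: attacked by Kg6; g8: attacked by Ne7.
Legal moves for Black: none.
Not in check and no legal moves → stalemate.

stalemate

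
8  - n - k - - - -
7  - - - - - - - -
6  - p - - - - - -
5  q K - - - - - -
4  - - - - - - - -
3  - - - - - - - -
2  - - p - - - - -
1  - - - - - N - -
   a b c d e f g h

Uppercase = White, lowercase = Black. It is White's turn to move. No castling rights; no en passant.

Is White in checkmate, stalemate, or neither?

neither

White to move; white king on b5.
In check: yes, from the black queen on a5.
King squares — a4: attacked by Qa5; b4: attacked by Qa5; c4: available; a5: attacked by Pb6; c5: attacked by Qa5; a6: attacked by Qa5; b6: attacked by Qa5; c6: attacked by Nb8.
Legal moves for White: Kc4.
White is in check but has 1 legal move → neither.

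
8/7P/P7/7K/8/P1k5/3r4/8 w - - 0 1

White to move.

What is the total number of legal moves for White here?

White to move; king on h5.
In check: no.
Legal moves: Kh6, Kg6, Kg5, Kh4, Kg4, h8=Q+, h8=R, h8=B+, h8=N, a7, a4.
Count: 11.

11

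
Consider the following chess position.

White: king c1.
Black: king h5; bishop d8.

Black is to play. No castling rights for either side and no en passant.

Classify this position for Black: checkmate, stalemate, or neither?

Black to move; black king on h5.
In check: no.
Legal moves for Black: Be7, Bc7, Bf6, Bb6, Bg5+, Ba5, Bh4, Kh6, Kg6, Kg5, Kh4, Kg4.
Black has 12 legal moves and is not in check → neither.

neither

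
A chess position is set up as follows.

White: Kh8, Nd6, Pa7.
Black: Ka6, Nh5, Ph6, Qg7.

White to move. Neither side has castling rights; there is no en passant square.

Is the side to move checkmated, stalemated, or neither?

White to move; white king on h8.
In check: yes, from the black queen on g7.
King squares — g7: attacked by Nh5; h7: attacked by Qg7; g8: attacked by Qg7.
Legal moves for White: none.
In check with no legal moves → checkmate.

checkmate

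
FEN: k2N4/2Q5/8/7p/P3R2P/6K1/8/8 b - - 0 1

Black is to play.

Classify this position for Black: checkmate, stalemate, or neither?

Black to move; black king on a8.
In check: no.
King squares — a7: attacked by Qc7; b7: attacked by Qc7; b8: attacked by Qc7.
Legal moves for Black: none.
Not in check and no legal moves → stalemate.

stalemate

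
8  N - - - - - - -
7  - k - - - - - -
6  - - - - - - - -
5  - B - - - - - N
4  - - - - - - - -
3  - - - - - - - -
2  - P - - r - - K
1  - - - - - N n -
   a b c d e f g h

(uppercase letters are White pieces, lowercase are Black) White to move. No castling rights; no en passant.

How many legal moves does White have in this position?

White to move; king on h2.
In check: yes, from the black rook on e2.
Legal moves: Kg3, Kh1, Kxg1, Bxe2.
Count: 4.

4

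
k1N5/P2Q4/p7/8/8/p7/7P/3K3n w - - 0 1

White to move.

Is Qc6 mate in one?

yes

After Qc6: black king on a8; in check: yes, from the white queen on c6.
King squares — a7: attacked by Nc8; b7: attacked by Qc6; b8: attacked by Pa7.
Black has no legal moves → checkmate.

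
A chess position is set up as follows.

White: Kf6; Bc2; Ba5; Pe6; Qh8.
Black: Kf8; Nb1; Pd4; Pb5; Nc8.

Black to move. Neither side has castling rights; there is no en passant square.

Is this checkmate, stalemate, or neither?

Black to move; black king on f8.
In check: yes, from the white queen on h8.
King squares — e7: attacked by Kf6; f7: attacked by Pe6; g7: attacked by Kf6; e8: attacked by Qh8; g8: attacked by Qh8.
Legal moves for Black: none.
In check with no legal moves → checkmate.

checkmate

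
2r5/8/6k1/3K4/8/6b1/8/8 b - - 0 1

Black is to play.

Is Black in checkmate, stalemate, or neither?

Black to move; black king on g6.
In check: no.
Legal moves for Black include: Rh8, Rg8, Rf8, Re8, Rd8+, Rb8, Ra8, Rc7, Rc6, Rc5+, Rc4, Rc3, Rc2, Rc1, Kh7, Kg7, Kf7, Kh6, ... (list truncated; more exist).
Black has legal moves and is not in check → neither.

neither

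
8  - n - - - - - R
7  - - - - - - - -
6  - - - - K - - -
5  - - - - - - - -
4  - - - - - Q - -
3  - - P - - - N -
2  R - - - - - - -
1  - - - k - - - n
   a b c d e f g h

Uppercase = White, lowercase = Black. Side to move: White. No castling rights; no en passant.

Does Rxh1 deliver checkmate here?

After Rxh1: black king on d1; in check: yes, from the white rook on h1.
King squares — c1: attacked by Rh1; e1: attacked by Rh1; c2: attacked by Ra2; d2: attacked by Ra2; e2: attacked by Ra2.
Black has no legal moves → checkmate.

yes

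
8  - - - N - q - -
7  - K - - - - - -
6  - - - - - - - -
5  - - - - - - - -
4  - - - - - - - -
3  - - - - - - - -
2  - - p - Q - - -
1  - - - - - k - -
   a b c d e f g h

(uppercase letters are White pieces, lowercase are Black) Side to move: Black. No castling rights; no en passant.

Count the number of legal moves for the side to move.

Black to move; king on f1.
In check: yes, from the white queen on e2.
Legal moves: Kxe2, Kg1.
Count: 2.

2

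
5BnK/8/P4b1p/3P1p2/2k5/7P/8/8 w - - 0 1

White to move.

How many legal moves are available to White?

White to move; king on h8.
In check: yes, from the black bishop on f6.
Legal moves: Kxg8, Kh7, Bg7.
Count: 3.

3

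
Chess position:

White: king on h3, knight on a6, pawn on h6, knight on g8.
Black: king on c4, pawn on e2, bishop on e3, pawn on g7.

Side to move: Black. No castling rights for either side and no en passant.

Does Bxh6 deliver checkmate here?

After Bxh6: white king on h3; in check: no.
White is not in check, so this cannot be checkmate.

no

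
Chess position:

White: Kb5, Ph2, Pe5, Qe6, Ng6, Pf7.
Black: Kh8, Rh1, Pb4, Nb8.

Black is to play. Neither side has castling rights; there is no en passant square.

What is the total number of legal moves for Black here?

Black to move; king on h8.
In check: yes, from the white knight on g6.
Legal moves: Kh7, Kg7.
Count: 2.

2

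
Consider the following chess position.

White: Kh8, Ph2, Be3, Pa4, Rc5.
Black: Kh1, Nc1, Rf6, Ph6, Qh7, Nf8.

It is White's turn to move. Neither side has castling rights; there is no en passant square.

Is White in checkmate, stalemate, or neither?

White to move; white king on h8.
In check: yes, from the black queen on h7.
King squares — g7: attacked by Qh7; h7: attacked by Nf8; g8: attacked by Qh7.
Legal moves for White: none.
In check with no legal moves → checkmate.

checkmate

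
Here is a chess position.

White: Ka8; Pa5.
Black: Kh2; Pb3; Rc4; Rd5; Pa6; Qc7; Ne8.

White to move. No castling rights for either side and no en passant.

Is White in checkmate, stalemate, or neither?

White to move; white king on a8.
In check: no.
King squares — a7: attacked by Qc7; b7: attacked by Qc7; b8: attacked by Qc7.
Legal moves for White: none.
Not in check and no legal moves → stalemate.

stalemate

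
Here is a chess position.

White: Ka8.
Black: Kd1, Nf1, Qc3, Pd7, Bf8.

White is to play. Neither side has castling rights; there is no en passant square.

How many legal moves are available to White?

3

White to move; king on a8.
In check: no.
Legal moves: Kb8, Kb7, Ka7.
Count: 3.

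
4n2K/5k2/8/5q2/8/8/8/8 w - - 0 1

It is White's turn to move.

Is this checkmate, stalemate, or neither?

White to move; white king on h8.
In check: no.
King squares — g7: attacked by Kf7; h7: attacked by Qf5; g8: attacked by Kf7.
Legal moves for White: none.
Not in check and no legal moves → stalemate.

stalemate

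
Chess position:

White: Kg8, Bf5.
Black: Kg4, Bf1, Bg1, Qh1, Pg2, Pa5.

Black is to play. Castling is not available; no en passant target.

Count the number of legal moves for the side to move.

Black to move; king on g4.
In check: yes, from the white bishop on f5.
Legal moves: Kh5, Kg5, Kxf5, Kh4, Kf4, Kg3, Kf3.
Count: 7.

7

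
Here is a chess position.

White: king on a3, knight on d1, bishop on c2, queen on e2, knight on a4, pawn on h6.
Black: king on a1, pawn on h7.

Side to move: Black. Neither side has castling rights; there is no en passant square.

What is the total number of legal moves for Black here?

Black to move; king on a1.
In check: no.
Legal moves: none.
Count: 0.

0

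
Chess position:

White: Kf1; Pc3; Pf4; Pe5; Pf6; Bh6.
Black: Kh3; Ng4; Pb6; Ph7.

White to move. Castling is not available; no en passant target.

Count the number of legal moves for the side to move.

10

White to move; king on f1.
In check: no.
Legal moves: Bf8, Bg7, Bg5, Ke2, Kg1, Ke1, f7, e6, f5, c4.
Count: 10.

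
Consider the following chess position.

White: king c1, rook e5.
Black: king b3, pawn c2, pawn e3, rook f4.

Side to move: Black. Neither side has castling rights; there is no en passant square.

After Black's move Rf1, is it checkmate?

yes

After Rf1: white king on c1; in check: yes, from the black rook on f1.
King squares — b1: attacked by Rf1; d1: attacked by Rf1; b2: attacked by Kb3; c2: attacked by Kb3; d2: attacked by Pe3.
White has no legal moves → checkmate.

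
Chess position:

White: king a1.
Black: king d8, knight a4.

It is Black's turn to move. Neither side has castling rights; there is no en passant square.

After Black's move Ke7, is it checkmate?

After Ke7: white king on a1; in check: no.
White is not in check, so this cannot be checkmate.

no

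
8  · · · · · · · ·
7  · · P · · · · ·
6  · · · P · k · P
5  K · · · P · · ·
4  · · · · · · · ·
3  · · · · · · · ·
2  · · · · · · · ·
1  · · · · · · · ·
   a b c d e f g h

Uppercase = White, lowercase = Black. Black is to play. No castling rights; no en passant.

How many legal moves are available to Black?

Black to move; king on f6.
In check: yes, from the white pawn on e5.
Legal moves: Kf7, Kg6, Ke6, Kg5, Kf5, Kxe5.
Count: 6.

6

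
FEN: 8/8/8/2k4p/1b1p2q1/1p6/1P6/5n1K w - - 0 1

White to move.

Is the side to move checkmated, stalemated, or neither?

stalemate

White to move; white king on h1.
In check: no.
King squares — g1: attacked by Qg4; g2: attacked by Qg4; h2: attacked by Nf1.
Legal moves for White: none.
Not in check and no legal moves → stalemate.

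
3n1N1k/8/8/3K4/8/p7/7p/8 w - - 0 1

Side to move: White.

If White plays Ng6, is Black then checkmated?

After Ng6: black king on h8; in check: yes, from the white knight on g6.
Black has 3 legal replies: Kg8, Kh7, Kg7.
In check but a legal move exists → not checkmate.

no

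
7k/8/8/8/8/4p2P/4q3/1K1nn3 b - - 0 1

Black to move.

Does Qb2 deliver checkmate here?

yes

After Qb2: white king on b1; in check: yes, from the black queen on b2.
King squares — a1: attacked by Qb2; c1: attacked by Qb2; a2: attacked by Qb2; b2: attacked by Nd1; c2: attacked by Ne1.
White has no legal moves → checkmate.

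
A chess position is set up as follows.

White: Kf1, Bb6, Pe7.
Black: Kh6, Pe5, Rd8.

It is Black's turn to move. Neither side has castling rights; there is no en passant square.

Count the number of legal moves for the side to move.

Black to move; king on h6.
In check: no.
Legal moves: Rh8, Rg8, Rf8+, Re8, Rc8, Rb8, Ra8, Rd7, Rd6, Rd5, Rd4, Rd3, Rd2, Rd1+, Kh7, Kg7, Kg6, Kh5, Kg5, e4.
Count: 20.

20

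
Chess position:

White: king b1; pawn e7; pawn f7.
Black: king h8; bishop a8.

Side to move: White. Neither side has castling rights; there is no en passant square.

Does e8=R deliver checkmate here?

no

After e8=R: black king on h8; in check: yes, from the white rook on e8.
Black has 2 legal replies: Kh7, Kg7.
In check but a legal move exists → not checkmate.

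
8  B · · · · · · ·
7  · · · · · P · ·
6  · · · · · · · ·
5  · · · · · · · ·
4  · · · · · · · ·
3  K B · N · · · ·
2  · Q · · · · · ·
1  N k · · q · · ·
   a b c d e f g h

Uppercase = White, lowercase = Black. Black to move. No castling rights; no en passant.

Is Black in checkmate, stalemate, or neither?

checkmate

Black to move; black king on b1.
In check: yes, from the white queen on b2.
King squares — a1: attacked by Qb2; c1: attacked by Qb2; a2: attacked by Qb2; b2: attacked by Ka3; c2: attacked by Na1.
Legal moves for Black: none.
In check with no legal moves → checkmate.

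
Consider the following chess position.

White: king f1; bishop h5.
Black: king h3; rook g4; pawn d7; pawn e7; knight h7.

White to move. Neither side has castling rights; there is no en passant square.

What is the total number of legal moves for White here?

White to move; king on f1.
In check: no.
Legal moves: Be8, Bf7, Bg6, Bxg4+, Kf2, Ke2, Ke1.
Count: 7.

7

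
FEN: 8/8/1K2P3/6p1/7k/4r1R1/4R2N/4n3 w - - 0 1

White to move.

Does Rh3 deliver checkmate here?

no

After Rh3: black king on h4; in check: yes, from the white rook on h3.
Black has 2 legal replies: Kxh3, Rxh3.
In check but a legal move exists → not checkmate.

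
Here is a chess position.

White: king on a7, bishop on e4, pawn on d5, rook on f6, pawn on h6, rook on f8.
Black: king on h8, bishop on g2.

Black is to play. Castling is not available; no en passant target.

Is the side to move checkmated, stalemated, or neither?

checkmate

Black to move; black king on h8.
In check: yes, from the white rook on f8.
King squares — g7: attacked by Ph6; h7: attacked by Be4; g8: attacked by Rf8.
Legal moves for Black: none.
In check with no legal moves → checkmate.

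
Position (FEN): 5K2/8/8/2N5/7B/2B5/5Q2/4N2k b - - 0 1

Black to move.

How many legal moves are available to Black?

Black to move; king on h1.
In check: no.
Legal moves: none.
Count: 0.

0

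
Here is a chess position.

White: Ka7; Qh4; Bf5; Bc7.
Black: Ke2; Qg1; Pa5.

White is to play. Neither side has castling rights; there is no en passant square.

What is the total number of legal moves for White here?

White to move; king on a7.
In check: yes, from the black queen on g1.
Legal moves: Kb8, Ka8, Kb7, Ka6, Bb6, Qd4, Qf2+.
Count: 7.

7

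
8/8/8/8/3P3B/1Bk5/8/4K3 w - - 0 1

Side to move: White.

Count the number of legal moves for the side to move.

20

White to move; king on e1.
In check: no.
Legal moves: Bd8, Be7, Bf6, Bg5, Bg3, Bf2, Bg8, Bf7, Be6, Bd5, Bc4, Ba4, Bc2, Ba2, Bd1, Kf2, Ke2, Kf1, Kd1, d5.
Count: 20.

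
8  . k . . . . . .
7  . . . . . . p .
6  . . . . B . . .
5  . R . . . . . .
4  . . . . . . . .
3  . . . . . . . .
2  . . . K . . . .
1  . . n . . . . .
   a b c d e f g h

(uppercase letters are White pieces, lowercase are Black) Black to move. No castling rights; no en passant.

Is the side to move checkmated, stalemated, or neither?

Black to move; black king on b8.
In check: yes, from the white rook on b5.
Legal moves for Black: Ka8, Kc7, Ka7.
Black is in check but has 3 legal moves → neither.

neither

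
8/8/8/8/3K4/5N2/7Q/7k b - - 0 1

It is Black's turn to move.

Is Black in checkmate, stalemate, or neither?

Black to move; black king on h1.
In check: yes, from the white queen on h2.
King squares — g1: attacked by Qh2; g2: attacked by Qh2; h2: attacked by Nf3.
Legal moves for Black: none.
In check with no legal moves → checkmate.

checkmate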